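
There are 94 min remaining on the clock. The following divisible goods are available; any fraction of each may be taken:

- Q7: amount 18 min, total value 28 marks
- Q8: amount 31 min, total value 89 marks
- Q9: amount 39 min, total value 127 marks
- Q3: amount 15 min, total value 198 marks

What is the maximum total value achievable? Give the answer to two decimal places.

428.00

Take in order of value per unit:
- Q3 (198/15 per unit): all 15 → value 198, running total 198.00
- Q9 (127/39 per unit): all 39 → value 127, running total 325.00
- Q8 (89/31 per unit): all 31 → value 89, running total 414.00
- Q7 (28/18 per unit): 9 of 18 → value 9×28/18 = 14.0000, running total 428.00
Total 428.00.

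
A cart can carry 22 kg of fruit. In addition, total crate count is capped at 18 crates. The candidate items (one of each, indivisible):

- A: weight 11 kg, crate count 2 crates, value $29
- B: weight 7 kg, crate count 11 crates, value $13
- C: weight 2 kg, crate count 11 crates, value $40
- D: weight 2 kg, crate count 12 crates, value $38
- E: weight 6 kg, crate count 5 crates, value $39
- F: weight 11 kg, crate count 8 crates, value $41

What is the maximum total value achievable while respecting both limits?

Feasible sets respecting both limits:
- A+C+E: weight 19, crate count 18, value 108
- E+F: weight 17, crate count 13, value 80
- C+E: weight 8, crate count 16, value 79
- D+E: weight 8, crate count 17, value 77
Best: $108.

$108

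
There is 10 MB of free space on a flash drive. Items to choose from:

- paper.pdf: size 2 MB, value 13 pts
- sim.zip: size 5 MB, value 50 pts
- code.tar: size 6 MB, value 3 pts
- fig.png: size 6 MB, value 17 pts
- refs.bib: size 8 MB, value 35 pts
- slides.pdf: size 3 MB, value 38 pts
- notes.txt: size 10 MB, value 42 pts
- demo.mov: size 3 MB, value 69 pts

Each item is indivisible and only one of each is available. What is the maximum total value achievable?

132 pts

Check high-value combinations within 10 MB:
- paper.pdf+sim.zip+demo.mov: size 2+5+3=10, value 13+50+69=132
- paper.pdf+slides.pdf+demo.mov: size 2+3+3=8, value 13+38+69=120
- sim.zip+demo.mov: size 5+3=8, value 50+69=119
Best: 132 pts.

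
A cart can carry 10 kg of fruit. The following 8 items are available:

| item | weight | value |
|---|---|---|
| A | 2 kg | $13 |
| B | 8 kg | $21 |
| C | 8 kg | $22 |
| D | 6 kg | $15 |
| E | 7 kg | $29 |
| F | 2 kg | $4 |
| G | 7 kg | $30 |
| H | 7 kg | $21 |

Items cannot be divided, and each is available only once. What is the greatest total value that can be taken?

$43

Check high-value combinations within 10 kg:
- A+G: weight 2+7=9, value 13+30=43
- A+E: weight 2+7=9, value 13+29=42
- A+C: weight 2+8=10, value 13+22=35
- F+G: weight 2+7=9, value 4+30=34
- A+H: weight 2+7=9, value 13+21=34
Best: $43.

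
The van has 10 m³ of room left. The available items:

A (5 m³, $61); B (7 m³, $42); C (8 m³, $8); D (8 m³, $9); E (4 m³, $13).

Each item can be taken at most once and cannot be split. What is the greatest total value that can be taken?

$74

Check high-value combinations within 10 m³:
- A+E: volume 5+4=9, value 61+13=74
- A: volume 5, value 61
- B: volume 7, value 42
Best: $74.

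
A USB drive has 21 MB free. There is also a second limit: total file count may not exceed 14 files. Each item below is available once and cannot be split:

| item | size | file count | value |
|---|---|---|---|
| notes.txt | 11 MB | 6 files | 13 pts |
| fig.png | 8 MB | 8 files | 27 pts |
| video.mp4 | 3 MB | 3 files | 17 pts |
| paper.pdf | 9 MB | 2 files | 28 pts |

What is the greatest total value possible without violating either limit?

Feasible sets respecting both limits:
- fig.png+video.mp4+paper.pdf: size 20, file count 13, value 72
- fig.png+paper.pdf: size 17, file count 10, value 55
- video.mp4+paper.pdf: size 12, file count 5, value 45
Best: 72 pts.

72 pts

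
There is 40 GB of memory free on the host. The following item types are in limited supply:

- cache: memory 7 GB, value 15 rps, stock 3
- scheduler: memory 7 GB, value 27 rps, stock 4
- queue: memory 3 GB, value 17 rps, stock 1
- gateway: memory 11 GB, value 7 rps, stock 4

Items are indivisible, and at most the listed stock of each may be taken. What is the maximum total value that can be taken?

140 rps

Best selections within memory 40 and stock limits:
- 1×cache + 4×scheduler + 1×queue: memory 38, value 140
- 2×cache + 3×scheduler + 1×queue: memory 38, value 128
- 4×scheduler + 1×queue: memory 31, value 125
- 1×cache + 4×scheduler: memory 35, value 123
Best: 140 rps.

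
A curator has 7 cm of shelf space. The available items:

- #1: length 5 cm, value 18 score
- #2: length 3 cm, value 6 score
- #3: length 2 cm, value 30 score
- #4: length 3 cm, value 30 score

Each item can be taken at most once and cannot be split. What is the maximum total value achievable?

Check high-value combinations within 7 cm:
- #3+#4: length 2+3=5, value 30+30=60
- #1+#3: length 5+2=7, value 18+30=48
- #2+#3: length 3+2=5, value 6+30=36
- #2+#4: length 3+3=6, value 6+30=36
Best: 60 score.

60 score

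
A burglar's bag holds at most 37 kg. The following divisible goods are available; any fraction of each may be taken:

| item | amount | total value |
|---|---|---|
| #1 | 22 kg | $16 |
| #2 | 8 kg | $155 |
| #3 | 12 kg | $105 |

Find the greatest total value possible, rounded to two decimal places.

Take in order of value per unit:
- #2 (155/8 per unit): all 8 → value 155, running total 155.00
- #3 (105/12 per unit): all 12 → value 105, running total 260.00
- #1 (16/22 per unit): 17 of 22 → value 17×16/22 = 12.3636, running total 272.36
Total 272.36.

272.36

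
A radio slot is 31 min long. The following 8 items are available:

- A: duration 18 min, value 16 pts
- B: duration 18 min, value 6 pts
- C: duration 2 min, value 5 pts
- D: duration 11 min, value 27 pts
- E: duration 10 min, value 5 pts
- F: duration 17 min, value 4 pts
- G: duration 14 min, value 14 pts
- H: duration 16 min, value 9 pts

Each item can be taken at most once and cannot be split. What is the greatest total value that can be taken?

Check high-value combinations within 31 min:
- A+C+D: duration 18+2+11=31, value 16+5+27=48
- C+D+G: duration 2+11+14=27, value 5+27+14=46
- A+D: duration 18+11=29, value 16+27=43
Best: 48 pts.

48 pts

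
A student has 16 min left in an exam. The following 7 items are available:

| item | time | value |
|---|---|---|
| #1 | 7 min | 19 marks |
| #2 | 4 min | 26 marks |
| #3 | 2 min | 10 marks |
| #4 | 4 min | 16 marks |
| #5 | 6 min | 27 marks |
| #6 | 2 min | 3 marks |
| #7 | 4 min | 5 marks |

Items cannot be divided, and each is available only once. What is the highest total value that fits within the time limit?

Check high-value combinations within 16 min:
- #2+#3+#4+#5: time 4+2+4+6=16, value 26+10+16+27=79
- #2+#4+#5+#6: time 4+4+6+2=16, value 26+16+27+3=72
- #2+#4+#5: time 4+4+6=14, value 26+16+27=69
Best: 79 marks.

79 marks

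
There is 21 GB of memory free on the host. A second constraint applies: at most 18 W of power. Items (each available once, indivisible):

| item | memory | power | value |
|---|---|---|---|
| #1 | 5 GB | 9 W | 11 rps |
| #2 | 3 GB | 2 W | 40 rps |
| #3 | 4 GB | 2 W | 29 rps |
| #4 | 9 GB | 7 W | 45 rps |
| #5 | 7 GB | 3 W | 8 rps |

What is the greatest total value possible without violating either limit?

114 rps

Feasible sets respecting both limits:
- #2+#3+#4: memory 16, power 11, value 114
- #1+#2+#4: memory 17, power 18, value 96
- #2+#4+#5: memory 19, power 12, value 93
- #1+#2+#3+#5: memory 19, power 16, value 88
Best: 114 rps.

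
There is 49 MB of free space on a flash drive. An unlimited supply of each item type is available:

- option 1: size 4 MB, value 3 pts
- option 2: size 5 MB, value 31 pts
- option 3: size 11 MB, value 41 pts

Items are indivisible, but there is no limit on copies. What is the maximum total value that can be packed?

Best value-per-unit is option 2 at 31/5; filling with it alone gives 9×31 = 279.
Optimal mix: 1×option 1 + 9×option 2 → size 49, value 282.

282 pts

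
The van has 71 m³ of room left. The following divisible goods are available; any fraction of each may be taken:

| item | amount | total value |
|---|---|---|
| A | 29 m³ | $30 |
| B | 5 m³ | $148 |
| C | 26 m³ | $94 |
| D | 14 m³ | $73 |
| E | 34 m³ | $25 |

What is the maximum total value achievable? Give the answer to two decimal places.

341.90

Take in order of value per unit:
- B (148/5 per unit): all 5 → value 148, running total 148.00
- D (73/14 per unit): all 14 → value 73, running total 221.00
- C (94/26 per unit): all 26 → value 94, running total 315.00
- A (30/29 per unit): 26 of 29 → value 26×30/29 = 26.8966, running total 341.90
Total 341.90.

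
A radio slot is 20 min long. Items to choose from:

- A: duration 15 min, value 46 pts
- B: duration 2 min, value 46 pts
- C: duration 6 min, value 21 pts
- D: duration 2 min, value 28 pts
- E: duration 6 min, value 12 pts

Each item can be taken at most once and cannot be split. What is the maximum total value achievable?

120 pts

Check high-value combinations within 20 min:
- A+B+D: duration 15+2+2=19, value 46+46+28=120
- B+C+D+E: duration 2+6+2+6=16, value 46+21+28+12=107
- B+C+D: duration 2+6+2=10, value 46+21+28=95
Best: 120 pts.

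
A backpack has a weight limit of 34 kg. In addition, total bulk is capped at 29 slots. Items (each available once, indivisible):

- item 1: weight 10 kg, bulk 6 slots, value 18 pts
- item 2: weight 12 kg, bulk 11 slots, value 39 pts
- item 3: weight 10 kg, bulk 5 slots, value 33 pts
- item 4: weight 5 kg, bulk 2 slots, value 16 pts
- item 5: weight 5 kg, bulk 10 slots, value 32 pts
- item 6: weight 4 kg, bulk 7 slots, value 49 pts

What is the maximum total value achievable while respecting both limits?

137 pts

Feasible sets respecting both limits:
- item 2+item 3+item 4+item 6: weight 31, bulk 25, value 137
- item 1+item 3+item 5+item 6: weight 29, bulk 28, value 132
- item 3+item 4+item 5+item 6: weight 24, bulk 24, value 130
Best: 137 pts.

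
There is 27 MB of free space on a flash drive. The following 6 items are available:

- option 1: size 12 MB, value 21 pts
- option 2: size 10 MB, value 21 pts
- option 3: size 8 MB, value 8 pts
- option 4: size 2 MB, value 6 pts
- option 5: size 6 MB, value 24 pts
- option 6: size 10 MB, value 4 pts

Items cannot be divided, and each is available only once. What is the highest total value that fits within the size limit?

Check high-value combinations within 27 MB:
- option 2+option 3+option 4+option 5: size 10+8+2+6=26, value 21+8+6+24=59
- option 2+option 3+option 5: size 10+8+6=24, value 21+8+24=53
- option 1+option 3+option 5: size 12+8+6=26, value 21+8+24=53
- option 2+option 4+option 5: size 10+2+6=18, value 21+6+24=51
Best: 59 pts.

59 pts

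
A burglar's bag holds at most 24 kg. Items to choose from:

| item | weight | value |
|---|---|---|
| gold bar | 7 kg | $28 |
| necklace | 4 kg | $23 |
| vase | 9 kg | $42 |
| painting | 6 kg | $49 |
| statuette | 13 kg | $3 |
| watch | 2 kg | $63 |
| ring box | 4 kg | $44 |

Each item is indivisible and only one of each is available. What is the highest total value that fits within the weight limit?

$207

This is a 0/1 knapsack; check combinations near the capacity.
- gold bar+necklace+painting+watch+ring box: weight 7+4+6+2+4=23, value 28+23+49+63+44=207
- vase+painting+watch+ring box: weight 9+6+2+4=21, value 42+49+63+44=198
- gold bar+painting+watch+ring box: weight 7+6+2+4=19, value 28+49+63+44=184
- gold bar+vase+painting+watch: weight 7+9+6+2=24, value 28+42+49+63=182
Best: $207.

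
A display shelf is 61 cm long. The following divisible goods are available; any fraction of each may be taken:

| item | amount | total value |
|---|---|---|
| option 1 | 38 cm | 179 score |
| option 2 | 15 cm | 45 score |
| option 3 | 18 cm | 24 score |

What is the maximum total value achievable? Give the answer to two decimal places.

234.67

Take in order of value per unit:
- option 1 (179/38 per unit): all 38 → value 179, running total 179.00
- option 2 (45/15 per unit): all 15 → value 45, running total 224.00
- option 3 (24/18 per unit): 8 of 18 → value 8×24/18 = 10.6667, running total 234.67
Total 234.67.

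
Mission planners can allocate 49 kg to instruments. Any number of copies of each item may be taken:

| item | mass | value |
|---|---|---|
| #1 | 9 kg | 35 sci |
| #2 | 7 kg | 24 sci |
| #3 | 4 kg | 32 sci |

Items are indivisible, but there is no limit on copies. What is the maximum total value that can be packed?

384 sci

Best value-per-unit is #3 at 32/4, and filling with it alone uses mass 12×4=48. No mix of the others beats 12×32 = 384.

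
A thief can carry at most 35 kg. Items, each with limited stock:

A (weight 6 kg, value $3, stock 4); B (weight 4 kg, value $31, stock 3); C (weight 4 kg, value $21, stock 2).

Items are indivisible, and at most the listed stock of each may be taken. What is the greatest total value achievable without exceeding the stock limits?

Top feasible selections:
- 2×A + 3×B + 2×C: weight 32, value 141
- 1×A + 3×B + 2×C: weight 26, value 138
Best: $141.

$141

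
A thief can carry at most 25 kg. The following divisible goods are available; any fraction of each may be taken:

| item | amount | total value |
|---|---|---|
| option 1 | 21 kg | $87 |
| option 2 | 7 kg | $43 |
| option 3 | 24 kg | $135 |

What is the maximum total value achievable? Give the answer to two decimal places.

144.25

Take in order of value per unit:
- option 2 (43/7 per unit): all 7 → value 43, running total 43.00
- option 3 (135/24 per unit): 18 of 24 → value 18×135/24 = 101.2500, running total 144.25
Total 144.25.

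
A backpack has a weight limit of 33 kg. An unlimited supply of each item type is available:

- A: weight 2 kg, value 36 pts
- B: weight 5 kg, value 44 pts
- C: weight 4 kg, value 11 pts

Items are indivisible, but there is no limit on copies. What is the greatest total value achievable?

576 pts

Best value-per-unit is A at 36/2, and filling with it alone uses weight 16×2=32. No mix of the others beats 16×36 = 576.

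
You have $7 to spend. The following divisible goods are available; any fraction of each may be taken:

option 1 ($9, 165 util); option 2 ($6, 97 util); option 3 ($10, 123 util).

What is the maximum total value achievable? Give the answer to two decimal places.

128.33

Take in order of value per unit:
- option 1 (165/9 per unit): 7 of 9 → value 7×165/9 = 128.3333, running total 128.33
Total 128.33.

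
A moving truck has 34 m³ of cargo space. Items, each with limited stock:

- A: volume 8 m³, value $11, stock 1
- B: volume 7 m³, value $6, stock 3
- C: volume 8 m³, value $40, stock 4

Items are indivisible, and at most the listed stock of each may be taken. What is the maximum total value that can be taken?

Top feasible selections:
- 4×C: volume 32, value 160
- 1×A + 3×C: volume 32, value 131
Best: $160.

$160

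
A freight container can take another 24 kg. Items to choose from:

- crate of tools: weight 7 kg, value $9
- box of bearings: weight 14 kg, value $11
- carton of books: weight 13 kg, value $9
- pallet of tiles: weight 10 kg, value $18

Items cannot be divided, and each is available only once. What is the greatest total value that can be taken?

$29

Check high-value combinations within 24 kg:
- box of bearings+pallet of tiles: weight 14+10=24, value 11+18=29
- crate of tools+pallet of tiles: weight 7+10=17, value 9+18=27
- carton of books+pallet of tiles: weight 13+10=23, value 9+18=27
- crate of tools+box of bearings: weight 7+14=21, value 9+11=20
- pallet of tiles: weight 10, value 18
Best: $29.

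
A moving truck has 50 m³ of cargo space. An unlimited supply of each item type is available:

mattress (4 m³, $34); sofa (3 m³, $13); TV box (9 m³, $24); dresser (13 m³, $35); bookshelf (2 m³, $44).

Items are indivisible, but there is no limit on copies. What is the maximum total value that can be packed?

Best value-per-unit is bookshelf at 44/2, and filling with it alone uses volume 25×2=50. No mix of the others beats 25×44 = 1100.

$1100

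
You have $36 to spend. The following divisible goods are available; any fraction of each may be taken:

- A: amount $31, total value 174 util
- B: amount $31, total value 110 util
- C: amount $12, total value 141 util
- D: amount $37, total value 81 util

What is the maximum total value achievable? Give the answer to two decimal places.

Take in order of value per unit:
- C (141/12 per unit): all 12 → value 141, running total 141.00
- A (174/31 per unit): 24 of 31 → value 24×174/31 = 134.7097, running total 275.71
Total 275.71.

275.71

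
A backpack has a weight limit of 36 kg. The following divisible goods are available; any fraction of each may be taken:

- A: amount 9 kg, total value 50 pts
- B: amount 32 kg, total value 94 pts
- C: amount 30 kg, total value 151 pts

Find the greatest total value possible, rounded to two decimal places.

Take in order of value per unit:
- A (50/9 per unit): all 9 → value 50, running total 50.00
- C (151/30 per unit): 27 of 30 → value 27×151/30 = 135.9000, running total 185.90
Total 185.90.

185.90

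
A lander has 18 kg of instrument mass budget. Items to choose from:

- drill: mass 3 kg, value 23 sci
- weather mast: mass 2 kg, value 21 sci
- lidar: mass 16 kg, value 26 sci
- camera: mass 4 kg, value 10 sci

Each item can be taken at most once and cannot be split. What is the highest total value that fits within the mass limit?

Check high-value combinations within 18 kg:
- drill+weather mast+camera: mass 3+2+4=9, value 23+21+10=54
- weather mast+lidar: mass 2+16=18, value 21+26=47
- drill+weather mast: mass 3+2=5, value 23+21=44
- drill+camera: mass 3+4=7, value 23+10=33
Best: 54 sci.

54 sci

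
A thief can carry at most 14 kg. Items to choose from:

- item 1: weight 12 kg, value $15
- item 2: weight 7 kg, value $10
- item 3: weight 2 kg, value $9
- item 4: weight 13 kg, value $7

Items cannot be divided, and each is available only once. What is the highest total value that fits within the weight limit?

Check high-value combinations within 14 kg:
- item 1+item 3: weight 12+2=14, value 15+9=24
- item 2+item 3: weight 7+2=9, value 10+9=19
- item 1: weight 12, value 15
- item 2: weight 7, value 10
- item 3: weight 2, value 9
Best: $24.

$24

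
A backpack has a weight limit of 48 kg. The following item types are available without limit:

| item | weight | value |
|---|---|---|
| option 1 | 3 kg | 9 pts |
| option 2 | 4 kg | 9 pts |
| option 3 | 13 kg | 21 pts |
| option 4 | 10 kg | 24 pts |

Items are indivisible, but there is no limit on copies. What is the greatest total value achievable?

Best value-per-unit is option 1 at 9/3, and filling with it alone uses weight 16×3=48. No mix of the others beats 16×9 = 144.

144 pts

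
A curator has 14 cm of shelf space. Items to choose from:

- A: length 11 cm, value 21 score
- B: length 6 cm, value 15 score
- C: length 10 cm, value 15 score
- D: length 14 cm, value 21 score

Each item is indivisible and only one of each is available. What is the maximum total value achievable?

Check high-value combinations within 14 cm:
- A: length 11, value 21
- D: length 14, value 21
- B: length 6, value 15
- C: length 10, value 15
Best: 21 score.

21 score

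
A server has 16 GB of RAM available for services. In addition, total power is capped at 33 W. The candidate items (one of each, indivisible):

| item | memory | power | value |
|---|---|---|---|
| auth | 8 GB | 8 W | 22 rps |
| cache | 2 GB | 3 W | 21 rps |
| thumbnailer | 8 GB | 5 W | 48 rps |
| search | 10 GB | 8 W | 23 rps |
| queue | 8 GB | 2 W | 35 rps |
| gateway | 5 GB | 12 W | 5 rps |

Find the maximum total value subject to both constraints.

83 rps

Feasible sets respecting both limits:
- thumbnailer+queue: memory 16, power 7, value 83
- cache+thumbnailer+gateway: memory 15, power 20, value 74
- auth+thumbnailer: memory 16, power 13, value 70
Best: 83 rps.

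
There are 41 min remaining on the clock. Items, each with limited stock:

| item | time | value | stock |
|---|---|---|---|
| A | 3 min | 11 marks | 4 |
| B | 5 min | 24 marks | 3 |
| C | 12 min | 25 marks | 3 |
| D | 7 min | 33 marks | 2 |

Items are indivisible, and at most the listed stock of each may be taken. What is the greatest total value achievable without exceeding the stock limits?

Best selections within time 41 and stock limits:
- 4×A + 3×B + 2×D: time 41, value 182
- 3×A + 3×B + 2×D: time 38, value 171
Best: 182 marks.

182 marks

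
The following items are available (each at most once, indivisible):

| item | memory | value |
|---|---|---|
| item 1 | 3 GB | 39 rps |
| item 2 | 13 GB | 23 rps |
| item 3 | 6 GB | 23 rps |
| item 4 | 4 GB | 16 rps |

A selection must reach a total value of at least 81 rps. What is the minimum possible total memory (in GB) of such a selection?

Subsets with value ≥ 81, sorted by total memory:
- item 1+item 2+item 3: memory 22, value 85
- item 1+item 2+item 3+item 4: memory 26, value 101
Minimum memory: 22 GB.

22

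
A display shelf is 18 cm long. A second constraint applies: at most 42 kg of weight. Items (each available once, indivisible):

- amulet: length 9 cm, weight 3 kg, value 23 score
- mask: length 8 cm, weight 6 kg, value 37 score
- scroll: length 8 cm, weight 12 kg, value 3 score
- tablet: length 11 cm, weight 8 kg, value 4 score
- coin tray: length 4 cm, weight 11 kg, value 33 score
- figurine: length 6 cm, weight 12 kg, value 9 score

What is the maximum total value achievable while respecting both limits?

Feasible sets respecting both limits:
- mask+coin tray+figurine: length 18, weight 29, value 79
- mask+coin tray: length 12, weight 17, value 70
- amulet+mask: length 17, weight 9, value 60
- amulet+coin tray: length 13, weight 14, value 56
Best: 79 score.

79 score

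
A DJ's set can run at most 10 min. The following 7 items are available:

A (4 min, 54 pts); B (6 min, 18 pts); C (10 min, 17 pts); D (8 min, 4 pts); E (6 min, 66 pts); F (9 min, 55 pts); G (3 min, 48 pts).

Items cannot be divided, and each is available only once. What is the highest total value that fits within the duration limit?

Check high-value combinations within 10 min:
- A+E: duration 4+6=10, value 54+66=120
- E+G: duration 6+3=9, value 66+48=114
- A+G: duration 4+3=7, value 54+48=102
Best: 120 pts.

120 pts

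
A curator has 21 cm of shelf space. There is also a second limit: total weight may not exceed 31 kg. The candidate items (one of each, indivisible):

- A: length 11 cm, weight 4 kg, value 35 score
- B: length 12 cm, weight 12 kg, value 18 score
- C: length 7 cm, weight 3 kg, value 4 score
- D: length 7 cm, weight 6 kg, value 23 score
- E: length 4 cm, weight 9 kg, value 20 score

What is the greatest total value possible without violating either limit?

58 score

Feasible sets respecting both limits:
- A+D: length 18, weight 10, value 58
- A+E: length 15, weight 13, value 55
- C+D+E: length 18, weight 18, value 47
Best: 58 score.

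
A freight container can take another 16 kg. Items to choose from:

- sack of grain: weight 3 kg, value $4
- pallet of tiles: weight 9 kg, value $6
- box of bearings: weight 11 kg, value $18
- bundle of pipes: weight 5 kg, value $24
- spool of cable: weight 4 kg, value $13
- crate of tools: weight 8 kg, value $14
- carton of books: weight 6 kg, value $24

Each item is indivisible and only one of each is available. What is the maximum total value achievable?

$61

Check high-value combinations within 16 kg:
- bundle of pipes+spool of cable+carton of books: weight 5+4+6=15, value 24+13+24=61
- sack of grain+bundle of pipes+carton of books: weight 3+5+6=14, value 4+24+24=52
- bundle of pipes+carton of books: weight 5+6=11, value 24+24=48
Best: $61.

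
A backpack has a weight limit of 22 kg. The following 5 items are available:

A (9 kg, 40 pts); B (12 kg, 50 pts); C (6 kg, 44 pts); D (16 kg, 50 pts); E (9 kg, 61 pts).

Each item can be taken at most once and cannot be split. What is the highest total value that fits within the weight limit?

111 pts

Check high-value combinations within 22 kg:
- B+E: weight 12+9=21, value 50+61=111
- C+E: weight 6+9=15, value 44+61=105
- A+E: weight 9+9=18, value 40+61=101
Best: 111 pts.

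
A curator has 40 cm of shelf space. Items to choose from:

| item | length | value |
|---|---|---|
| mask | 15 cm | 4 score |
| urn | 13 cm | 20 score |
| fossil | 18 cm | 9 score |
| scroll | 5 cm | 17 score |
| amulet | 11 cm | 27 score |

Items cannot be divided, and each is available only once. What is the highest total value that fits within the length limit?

Check high-value combinations within 40 cm:
- urn+scroll+amulet: length 13+5+11=29, value 20+17+27=64
- fossil+scroll+amulet: length 18+5+11=34, value 9+17+27=53
- mask+urn+amulet: length 15+13+11=39, value 4+20+27=51
Best: 64 score.

64 score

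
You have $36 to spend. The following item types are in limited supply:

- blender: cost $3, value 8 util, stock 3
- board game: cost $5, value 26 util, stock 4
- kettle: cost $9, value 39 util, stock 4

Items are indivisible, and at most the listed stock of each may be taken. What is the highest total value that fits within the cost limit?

164 util

Top feasible selections:
- 1×blender + 3×board game + 2×kettle: cost 36, value 164
- 2×blender + 4×board game + 1×kettle: cost 35, value 159
- 3×board game + 2×kettle: cost 33, value 156
Best: 164 util.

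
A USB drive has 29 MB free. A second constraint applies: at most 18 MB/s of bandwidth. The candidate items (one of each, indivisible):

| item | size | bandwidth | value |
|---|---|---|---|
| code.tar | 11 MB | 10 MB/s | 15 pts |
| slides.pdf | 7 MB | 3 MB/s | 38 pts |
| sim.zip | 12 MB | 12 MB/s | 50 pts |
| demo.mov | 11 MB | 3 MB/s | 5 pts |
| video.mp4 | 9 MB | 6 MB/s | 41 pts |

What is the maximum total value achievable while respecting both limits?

Feasible sets respecting both limits:
- sim.zip+video.mp4: size 21, bandwidth 18, value 91
- slides.pdf+sim.zip: size 19, bandwidth 15, value 88
- slides.pdf+demo.mov+video.mp4: size 27, bandwidth 12, value 84
Best: 91 pts.

91 pts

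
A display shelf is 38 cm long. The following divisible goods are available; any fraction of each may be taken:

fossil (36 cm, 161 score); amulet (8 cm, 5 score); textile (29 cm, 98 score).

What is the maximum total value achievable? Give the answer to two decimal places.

167.76

Take in order of value per unit:
- fossil (161/36 per unit): all 36 → value 161, running total 161.00
- textile (98/29 per unit): 2 of 29 → value 2×98/29 = 6.7586, running total 167.76
Total 167.76.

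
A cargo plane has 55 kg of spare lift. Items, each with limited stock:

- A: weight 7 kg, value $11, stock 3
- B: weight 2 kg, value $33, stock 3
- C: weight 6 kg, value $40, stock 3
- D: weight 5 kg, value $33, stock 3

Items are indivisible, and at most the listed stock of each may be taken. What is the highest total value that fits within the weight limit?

$340

Top feasible selections:
- 2×A + 3×B + 3×C + 3×D: weight 53, value 340
- 1×A + 3×B + 3×C + 3×D: weight 46, value 329
- 3×B + 3×C + 3×D: weight 39, value 318
Best: $340.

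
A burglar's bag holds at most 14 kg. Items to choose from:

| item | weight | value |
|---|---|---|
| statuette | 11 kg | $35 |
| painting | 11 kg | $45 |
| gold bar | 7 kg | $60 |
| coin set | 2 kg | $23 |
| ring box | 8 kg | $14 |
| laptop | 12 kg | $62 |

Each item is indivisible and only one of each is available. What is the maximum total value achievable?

$85

Check high-value combinations within 14 kg:
- coin set+laptop: weight 2+12=14, value 23+62=85
- gold bar+coin set: weight 7+2=9, value 60+23=83
- painting+coin set: weight 11+2=13, value 45+23=68
Best: $85.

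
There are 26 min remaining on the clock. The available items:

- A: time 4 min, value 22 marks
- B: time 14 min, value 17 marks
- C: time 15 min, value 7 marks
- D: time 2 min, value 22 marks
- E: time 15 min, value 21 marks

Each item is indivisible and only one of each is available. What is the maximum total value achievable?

65 marks

Check high-value combinations within 26 min:
- A+D+E: time 4+2+15=21, value 22+22+21=65
- A+B+D: time 4+14+2=20, value 22+17+22=61
- A+C+D: time 4+15+2=21, value 22+7+22=51
- A+D: time 4+2=6, value 22+22=44
- D+E: time 2+15=17, value 22+21=43
Best: 65 marks.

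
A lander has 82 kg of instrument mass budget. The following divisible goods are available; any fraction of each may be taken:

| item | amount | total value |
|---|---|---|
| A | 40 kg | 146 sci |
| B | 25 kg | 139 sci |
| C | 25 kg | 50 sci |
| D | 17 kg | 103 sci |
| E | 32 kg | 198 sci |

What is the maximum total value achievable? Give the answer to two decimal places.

469.20

Take in order of value per unit:
- E (198/32 per unit): all 32 → value 198, running total 198.00
- D (103/17 per unit): all 17 → value 103, running total 301.00
- B (139/25 per unit): all 25 → value 139, running total 440.00
- A (146/40 per unit): 8 of 40 → value 8×146/40 = 29.2000, running total 469.20
Total 469.20.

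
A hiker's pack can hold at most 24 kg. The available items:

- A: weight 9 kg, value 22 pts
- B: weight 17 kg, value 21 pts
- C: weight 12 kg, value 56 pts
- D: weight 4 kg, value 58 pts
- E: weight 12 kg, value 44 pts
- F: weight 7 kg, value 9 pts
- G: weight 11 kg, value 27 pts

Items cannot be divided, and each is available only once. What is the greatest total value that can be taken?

This is a 0/1 knapsack; check combinations near the capacity.
- C+D+F: weight 12+4+7=23, value 56+58+9=123
- C+D: weight 12+4=16, value 56+58=114
- D+E+F: weight 4+12+7=23, value 58+44+9=111
- A+D+G: weight 9+4+11=24, value 22+58+27=107
- D+E: weight 4+12=16, value 58+44=102
Best: 123 pts.

123 pts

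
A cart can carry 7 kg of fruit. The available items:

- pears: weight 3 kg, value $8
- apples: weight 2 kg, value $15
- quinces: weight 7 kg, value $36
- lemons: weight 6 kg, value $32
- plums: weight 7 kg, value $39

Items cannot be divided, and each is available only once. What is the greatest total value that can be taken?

Check high-value combinations within 7 kg:
- plums: weight 7, value 39
- quinces: weight 7, value 36
- lemons: weight 6, value 32
- pears+apples: weight 3+2=5, value 8+15=23
- apples: weight 2, value 15
Best: $39.

$39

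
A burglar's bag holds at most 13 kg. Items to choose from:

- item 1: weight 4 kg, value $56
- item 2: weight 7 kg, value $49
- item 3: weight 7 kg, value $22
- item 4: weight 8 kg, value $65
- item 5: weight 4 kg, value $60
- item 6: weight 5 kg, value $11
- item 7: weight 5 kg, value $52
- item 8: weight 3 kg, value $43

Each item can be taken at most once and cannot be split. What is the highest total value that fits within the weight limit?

Check high-value combinations within 13 kg:
- item 1+item 5+item 7: weight 4+4+5=13, value 56+60+52=168
- item 1+item 5+item 8: weight 4+4+3=11, value 56+60+43=159
- item 5+item 7+item 8: weight 4+5+3=12, value 60+52+43=155
- item 1+item 7+item 8: weight 4+5+3=12, value 56+52+43=151
Best: $168.

$168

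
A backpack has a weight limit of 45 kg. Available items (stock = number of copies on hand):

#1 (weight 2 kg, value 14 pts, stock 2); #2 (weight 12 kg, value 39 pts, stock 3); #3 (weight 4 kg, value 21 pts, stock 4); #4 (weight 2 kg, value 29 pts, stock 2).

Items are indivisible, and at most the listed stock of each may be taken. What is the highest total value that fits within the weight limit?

Best selections within weight 45 and stock limits:
- 2×#1 + 2×#2 + 3×#3 + 2×#4: weight 44, value 227
- 2×#2 + 4×#3 + 2×#4: weight 44, value 220
- 1×#1 + 2×#2 + 3×#3 + 2×#4: weight 42, value 213
Best: 227 pts.

227 pts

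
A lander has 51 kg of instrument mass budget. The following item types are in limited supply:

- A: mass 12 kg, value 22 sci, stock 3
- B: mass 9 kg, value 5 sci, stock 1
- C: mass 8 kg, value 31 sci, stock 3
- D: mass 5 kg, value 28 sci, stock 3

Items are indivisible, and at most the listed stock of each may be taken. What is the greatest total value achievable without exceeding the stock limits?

199 sci

Best selections within mass 51 and stock limits:
- 1×A + 3×C + 3×D: mass 51, value 199
- 1×B + 3×C + 3×D: mass 48, value 182
- 3×C + 3×D: mass 39, value 177
Best: 199 sci.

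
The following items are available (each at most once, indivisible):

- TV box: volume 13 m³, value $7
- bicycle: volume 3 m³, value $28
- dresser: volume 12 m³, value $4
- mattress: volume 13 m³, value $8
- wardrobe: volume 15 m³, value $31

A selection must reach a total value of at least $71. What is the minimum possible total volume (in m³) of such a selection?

43

Subsets with value ≥ 71, sorted by total volume:
- bicycle+dresser+mattress+wardrobe: volume 43, value 71
- TV box+bicycle+mattress+wardrobe: volume 44, value 74
Minimum volume: 43 m³.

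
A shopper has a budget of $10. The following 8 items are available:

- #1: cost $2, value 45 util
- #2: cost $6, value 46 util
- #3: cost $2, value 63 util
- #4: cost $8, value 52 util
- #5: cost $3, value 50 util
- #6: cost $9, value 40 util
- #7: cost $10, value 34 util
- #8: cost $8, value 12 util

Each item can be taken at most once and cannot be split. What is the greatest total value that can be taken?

158 util

Check high-value combinations within $10:
- #1+#3+#5: cost 2+2+3=7, value 45+63+50=158
- #1+#2+#3: cost 2+6+2=10, value 45+46+63=154
- #3+#4: cost 2+8=10, value 63+52=115
Best: 158 util.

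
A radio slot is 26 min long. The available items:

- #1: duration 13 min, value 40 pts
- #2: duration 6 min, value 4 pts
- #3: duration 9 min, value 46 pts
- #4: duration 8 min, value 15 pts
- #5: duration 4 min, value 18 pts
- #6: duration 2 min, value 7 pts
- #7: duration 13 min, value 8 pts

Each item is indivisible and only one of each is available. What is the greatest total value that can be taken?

104 pts

Check high-value combinations within 26 min:
- #1+#3+#5: duration 13+9+4=26, value 40+46+18=104
- #1+#3+#6: duration 13+9+2=24, value 40+46+7=93
- #1+#3: duration 13+9=22, value 40+46=86
Best: 104 pts.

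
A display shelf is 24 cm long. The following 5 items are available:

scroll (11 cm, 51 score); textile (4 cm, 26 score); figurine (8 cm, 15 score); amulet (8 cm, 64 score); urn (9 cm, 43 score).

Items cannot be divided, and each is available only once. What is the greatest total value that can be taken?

This is a 0/1 knapsack; check combinations near the capacity.
- scroll+textile+amulet: length 11+4+8=23, value 51+26+64=141
- textile+amulet+urn: length 4+8+9=21, value 26+64+43=133
- scroll+textile+urn: length 11+4+9=24, value 51+26+43=120
- scroll+amulet: length 11+8=19, value 51+64=115
Best: 141 score.

141 score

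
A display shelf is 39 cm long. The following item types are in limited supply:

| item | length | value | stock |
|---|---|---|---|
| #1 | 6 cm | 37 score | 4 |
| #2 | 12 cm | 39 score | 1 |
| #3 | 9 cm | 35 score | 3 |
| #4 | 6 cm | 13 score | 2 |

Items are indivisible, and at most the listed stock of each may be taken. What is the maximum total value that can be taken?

196 score

Best selections within length 39 and stock limits:
- 4×#1 + 1×#3 + 1×#4: length 39, value 196
- 4×#1 + 1×#2: length 36, value 187
- 3×#1 + 1×#2 + 1×#3: length 39, value 185
- 4×#1 + 1×#3: length 33, value 183
Best: 196 score.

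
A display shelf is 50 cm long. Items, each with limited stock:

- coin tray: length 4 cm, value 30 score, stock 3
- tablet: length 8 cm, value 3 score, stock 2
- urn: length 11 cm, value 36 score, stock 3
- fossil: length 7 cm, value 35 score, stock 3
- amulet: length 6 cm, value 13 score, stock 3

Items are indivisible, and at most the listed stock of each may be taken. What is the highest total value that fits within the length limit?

Top feasible selections:
- 3×coin tray + 1×urn + 3×fossil + 1×amulet: length 50, value 244
- 3×coin tray + 2×urn + 2×fossil: length 48, value 232
- 3×coin tray + 1×urn + 3×fossil: length 44, value 231
Best: 244 score.

244 score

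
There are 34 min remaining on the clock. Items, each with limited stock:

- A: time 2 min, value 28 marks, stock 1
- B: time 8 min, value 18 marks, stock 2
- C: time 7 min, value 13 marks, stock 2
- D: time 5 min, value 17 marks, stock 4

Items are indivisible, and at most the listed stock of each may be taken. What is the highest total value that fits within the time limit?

115 marks

Best selections within time 34 and stock limits:
- 1×A + 2×B + 3×D: time 33, value 115
- 1×A + 1×B + 4×D: time 30, value 114
- 1×A + 1×B + 1×C + 3×D: time 32, value 110
- 1×A + 1×C + 4×D: time 29, value 109
Best: 115 marks.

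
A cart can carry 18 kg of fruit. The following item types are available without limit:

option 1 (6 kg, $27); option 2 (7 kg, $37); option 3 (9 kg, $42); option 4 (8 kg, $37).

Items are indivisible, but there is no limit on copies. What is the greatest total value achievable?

Best value-per-unit is option 2 at 37/7; filling with it alone gives 2×37 = 74.
Optimal mix: 2×option 3 → weight 18, value 84.

$84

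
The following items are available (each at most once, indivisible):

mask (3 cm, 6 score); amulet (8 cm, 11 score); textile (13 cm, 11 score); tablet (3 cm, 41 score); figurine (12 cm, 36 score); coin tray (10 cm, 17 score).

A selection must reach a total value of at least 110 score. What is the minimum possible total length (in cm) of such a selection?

36

Subsets with value ≥ 110, sorted by total length:
- mask+amulet+tablet+figurine+coin tray: length 36, value 111
- mask+textile+tablet+figurine+coin tray: length 41, value 111
- amulet+textile+tablet+figurine+coin tray: length 46, value 116
- mask+amulet+textile+tablet+figurine+coin tray: length 49, value 122
Minimum length: 36 cm.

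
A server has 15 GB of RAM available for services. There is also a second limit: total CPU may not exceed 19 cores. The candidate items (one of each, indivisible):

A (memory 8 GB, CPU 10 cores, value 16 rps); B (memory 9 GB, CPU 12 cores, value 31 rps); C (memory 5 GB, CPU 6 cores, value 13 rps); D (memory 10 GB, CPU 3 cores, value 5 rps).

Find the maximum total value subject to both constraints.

44 rps

Feasible sets respecting both limits:
- B+C: memory 14, CPU 18, value 44
- B: memory 9, CPU 12, value 31
- A+C: memory 13, CPU 16, value 29
- C+D: memory 15, CPU 9, value 18
Best: 44 rps.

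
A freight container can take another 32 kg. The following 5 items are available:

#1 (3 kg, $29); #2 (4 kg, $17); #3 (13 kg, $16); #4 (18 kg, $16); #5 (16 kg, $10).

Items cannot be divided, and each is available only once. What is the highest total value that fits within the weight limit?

Check high-value combinations within 32 kg:
- #1+#2+#3: weight 3+4+13=20, value 29+17+16=62
- #1+#2+#4: weight 3+4+18=25, value 29+17+16=62
- #1+#2+#5: weight 3+4+16=23, value 29+17+10=56
Best: $62.

$62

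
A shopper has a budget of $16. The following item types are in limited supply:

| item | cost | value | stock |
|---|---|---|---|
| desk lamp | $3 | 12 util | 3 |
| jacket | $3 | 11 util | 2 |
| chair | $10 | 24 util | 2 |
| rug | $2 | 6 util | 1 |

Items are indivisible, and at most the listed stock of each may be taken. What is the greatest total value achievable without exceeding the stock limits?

58 util

Top feasible selections:
- 3×desk lamp + 2×jacket: cost 15, value 58
- 3×desk lamp + 1×jacket + 1×rug: cost 14, value 53
- 2×desk lamp + 2×jacket + 1×rug: cost 14, value 52
- 2×desk lamp + 1×chair: cost 16, value 48
Best: 58 util.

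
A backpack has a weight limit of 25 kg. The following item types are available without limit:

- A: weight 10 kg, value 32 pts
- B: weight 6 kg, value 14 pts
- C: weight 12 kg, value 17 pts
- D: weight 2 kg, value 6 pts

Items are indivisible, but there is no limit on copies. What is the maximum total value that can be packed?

Best value-per-unit is A at 32/10; filling with it alone gives 2×32 = 64.
Optimal mix: 2×A + 2×D → weight 24, value 76.

76 pts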